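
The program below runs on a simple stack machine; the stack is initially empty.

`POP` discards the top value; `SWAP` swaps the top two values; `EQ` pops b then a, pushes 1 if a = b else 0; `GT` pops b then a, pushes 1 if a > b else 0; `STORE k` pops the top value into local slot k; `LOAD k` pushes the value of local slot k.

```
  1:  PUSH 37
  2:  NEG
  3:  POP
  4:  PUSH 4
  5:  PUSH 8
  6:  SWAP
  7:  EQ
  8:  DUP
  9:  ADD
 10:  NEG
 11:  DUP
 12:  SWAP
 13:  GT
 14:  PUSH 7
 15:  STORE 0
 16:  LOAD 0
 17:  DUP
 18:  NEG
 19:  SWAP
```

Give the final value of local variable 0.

PUSH 37 : [37]
NEG     : [-37]
POP     : []
PUSH 4  : [4]
PUSH 8  : [4, 8]
SWAP    : [8, 4]
EQ      : [0]
DUP     : [0, 0]
ADD     : [0]
NEG     : [0]
DUP     : [0, 0]
SWAP    : [0, 0]
GT      : [0]
PUSH 7  : [0, 7]
STORE 0 : [0]
LOAD 0  : [0, 7]
DUP     : [0, 7, 7]
NEG     : [0, 7, -7]
SWAP    : [0, -7, 7]

7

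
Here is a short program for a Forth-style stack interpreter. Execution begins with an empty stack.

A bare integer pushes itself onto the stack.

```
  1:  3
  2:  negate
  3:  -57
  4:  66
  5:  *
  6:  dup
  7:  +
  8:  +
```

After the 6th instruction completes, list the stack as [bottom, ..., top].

3      -> 3
negate -> -3
-57    -> -3 -57
66     -> -3 -57 66
*      -> -3 -3762
dup    -> -3 -3762 -3762

[-3, -3762, -3762]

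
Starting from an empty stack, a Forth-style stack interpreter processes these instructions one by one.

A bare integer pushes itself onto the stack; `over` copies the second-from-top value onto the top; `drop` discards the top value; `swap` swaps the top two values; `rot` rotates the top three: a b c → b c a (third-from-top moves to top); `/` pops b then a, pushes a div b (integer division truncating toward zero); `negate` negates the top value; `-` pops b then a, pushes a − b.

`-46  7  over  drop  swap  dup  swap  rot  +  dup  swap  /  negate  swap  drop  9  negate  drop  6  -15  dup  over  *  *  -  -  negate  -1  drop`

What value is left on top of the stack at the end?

3382

-46    -> [-46]
7      -> [-46, 7]
over   -> [-46, 7, -46]
drop   -> [-46, 7]
swap   -> [7, -46]
dup    -> [7, -46, -46]
swap   -> [7, -46, -46]
rot    -> [-46, -46, 7]
+      -> [-46, -39]
dup    -> [-46, -39, -39]
swap   -> [-46, -39, -39]
/      -> [-46, 1]
negate -> [-46, -1]
swap   -> [-1, -46]
drop   -> [-1]
9      -> [-1, 9]
negate -> [-1, -9]
drop   -> [-1]
6      -> [-1, 6]
-15    -> [-1, 6, -15]
dup    -> [-1, 6, -15, -15]
over   -> [-1, 6, -15, -15, -15]
*      -> [-1, 6, -15, 225]
*      -> [-1, 6, -3375]
-      -> [-1, 3381]
-      -> [-3382]
negate -> [3382]
-1     -> [3382, -1]
drop   -> [3382]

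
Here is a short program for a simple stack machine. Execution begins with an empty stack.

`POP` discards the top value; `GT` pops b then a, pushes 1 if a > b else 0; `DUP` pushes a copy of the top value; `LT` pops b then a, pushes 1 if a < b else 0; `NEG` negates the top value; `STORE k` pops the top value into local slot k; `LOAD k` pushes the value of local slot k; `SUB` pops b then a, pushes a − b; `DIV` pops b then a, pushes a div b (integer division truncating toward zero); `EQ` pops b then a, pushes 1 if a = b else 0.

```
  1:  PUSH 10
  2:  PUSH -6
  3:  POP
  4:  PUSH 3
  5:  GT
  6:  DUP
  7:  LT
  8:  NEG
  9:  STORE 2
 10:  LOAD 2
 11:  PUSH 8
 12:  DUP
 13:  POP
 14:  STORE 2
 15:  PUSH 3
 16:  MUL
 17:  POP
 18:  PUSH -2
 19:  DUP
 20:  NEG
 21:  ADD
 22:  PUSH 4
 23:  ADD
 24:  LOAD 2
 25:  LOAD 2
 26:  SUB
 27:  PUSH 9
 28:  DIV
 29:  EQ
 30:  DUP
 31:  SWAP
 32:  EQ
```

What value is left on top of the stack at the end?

1

PUSH 10 -> 10
PUSH -6 -> 10 -6
POP     -> 10
PUSH 3  -> 10 3
GT      -> 1
DUP     -> 1 1
LT      -> 0
NEG     -> 0
STORE 2 -> (empty)
LOAD 2  -> 0
PUSH 8  -> 0 8
DUP     -> 0 8 8
POP     -> 0 8
STORE 2 -> 0
PUSH 3  -> 0 3
MUL     -> 0
POP     -> (empty)
PUSH -2 -> -2
DUP     -> -2 -2
NEG     -> -2 2
ADD     -> 0
PUSH 4  -> 0 4
ADD     -> 4
LOAD 2  -> 4 8
LOAD 2  -> 4 8 8
SUB     -> 4 0
PUSH 9  -> 4 0 9
DIV     -> 4 0
EQ      -> 0
DUP     -> 0 0
SWAP    -> 0 0
EQ      -> 1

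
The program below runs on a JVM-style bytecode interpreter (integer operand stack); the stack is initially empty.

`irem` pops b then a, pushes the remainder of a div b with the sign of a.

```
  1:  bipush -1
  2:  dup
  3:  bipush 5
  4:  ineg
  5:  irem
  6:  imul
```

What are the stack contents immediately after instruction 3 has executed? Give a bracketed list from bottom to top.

bipush -1  -1
dup        -1 -1
bipush 5   -1 -1 5

[-1, -1, 5]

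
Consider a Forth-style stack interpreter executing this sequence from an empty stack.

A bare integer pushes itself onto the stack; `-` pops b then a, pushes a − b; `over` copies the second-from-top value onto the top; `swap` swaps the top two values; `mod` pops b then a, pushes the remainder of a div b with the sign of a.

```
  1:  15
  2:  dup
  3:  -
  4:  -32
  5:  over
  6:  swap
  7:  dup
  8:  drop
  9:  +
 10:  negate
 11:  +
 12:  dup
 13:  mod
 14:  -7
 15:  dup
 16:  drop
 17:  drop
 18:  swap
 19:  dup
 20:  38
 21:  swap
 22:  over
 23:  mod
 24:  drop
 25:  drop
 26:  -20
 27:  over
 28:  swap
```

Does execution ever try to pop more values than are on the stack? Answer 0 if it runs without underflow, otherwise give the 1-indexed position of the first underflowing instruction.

15     → 15
dup    → 15 15
-      → 0
-32    → 0 -32
over   → 0 -32 0
swap   → 0 0 -32
dup    → 0 0 -32 -32
drop   → 0 0 -32
+      → 0 -32
negate → 0 32
+      → 32
dup    → 32 32
mod    → 0
-7     → 0 -7
dup    → 0 -7 -7
drop   → 0 -7
drop   → 0
swap  — needs 2 operands, stack has 1 → underflow

18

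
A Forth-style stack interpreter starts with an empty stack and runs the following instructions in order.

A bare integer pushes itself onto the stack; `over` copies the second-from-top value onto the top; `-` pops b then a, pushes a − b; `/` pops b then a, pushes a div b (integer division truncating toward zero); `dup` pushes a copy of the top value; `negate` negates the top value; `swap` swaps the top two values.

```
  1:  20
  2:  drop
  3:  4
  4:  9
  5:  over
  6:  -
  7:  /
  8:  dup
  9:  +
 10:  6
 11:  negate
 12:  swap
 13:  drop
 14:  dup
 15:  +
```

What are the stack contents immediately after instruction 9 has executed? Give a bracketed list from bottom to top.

[0]

20   → 20
drop → (empty)
4    → 4
9    → 4 9
over → 4 9 4
-    → 4 5
/    → 0
dup  → 0 0
+    → 0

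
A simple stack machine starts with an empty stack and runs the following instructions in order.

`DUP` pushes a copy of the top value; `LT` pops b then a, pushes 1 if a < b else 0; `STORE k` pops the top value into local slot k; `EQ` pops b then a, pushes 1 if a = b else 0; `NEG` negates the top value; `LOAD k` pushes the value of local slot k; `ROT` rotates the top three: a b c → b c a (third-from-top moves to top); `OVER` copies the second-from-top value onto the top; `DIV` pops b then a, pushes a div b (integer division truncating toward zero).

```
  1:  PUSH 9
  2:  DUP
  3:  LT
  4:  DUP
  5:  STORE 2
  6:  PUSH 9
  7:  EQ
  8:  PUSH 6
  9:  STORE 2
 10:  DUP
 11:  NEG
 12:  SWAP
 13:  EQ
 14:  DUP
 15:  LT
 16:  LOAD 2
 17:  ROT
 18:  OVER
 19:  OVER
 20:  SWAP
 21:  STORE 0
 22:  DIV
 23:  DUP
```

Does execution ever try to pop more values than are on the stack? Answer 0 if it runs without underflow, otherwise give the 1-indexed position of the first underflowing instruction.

17

PUSH 9   9
DUP      9 9
LT       0
DUP      0 0
STORE 2  0
PUSH 9   0 9
EQ       0
PUSH 6   0 6
STORE 2  0
DUP      0 0
NEG      0 0
SWAP     0 0
EQ       1
DUP      1 1
LT       0
LOAD 2   0 6
ROT  — needs 3 operands, stack has 2 → underflow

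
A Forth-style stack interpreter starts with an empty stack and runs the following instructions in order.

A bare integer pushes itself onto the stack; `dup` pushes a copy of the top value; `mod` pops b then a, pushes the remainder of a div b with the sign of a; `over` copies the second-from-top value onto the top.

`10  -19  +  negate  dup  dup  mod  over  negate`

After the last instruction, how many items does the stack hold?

10     : [10]
-19    : [10, -19]
+      : [-9]
negate : [9]
dup    : [9, 9]
dup    : [9, 9, 9]
mod    : [9, 0]
over   : [9, 0, 9]
negate : [9, 0, -9]

3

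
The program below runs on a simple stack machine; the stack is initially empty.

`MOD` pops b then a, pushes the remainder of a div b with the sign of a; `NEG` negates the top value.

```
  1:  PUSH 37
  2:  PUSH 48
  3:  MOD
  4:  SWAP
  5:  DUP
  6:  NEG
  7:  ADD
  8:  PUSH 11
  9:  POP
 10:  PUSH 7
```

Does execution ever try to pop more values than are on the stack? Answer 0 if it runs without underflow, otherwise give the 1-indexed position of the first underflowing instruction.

PUSH 37  [37]
PUSH 48  [37, 48]
MOD      [37]
SWAP  — needs 2 operands, stack has 1 → underflow

4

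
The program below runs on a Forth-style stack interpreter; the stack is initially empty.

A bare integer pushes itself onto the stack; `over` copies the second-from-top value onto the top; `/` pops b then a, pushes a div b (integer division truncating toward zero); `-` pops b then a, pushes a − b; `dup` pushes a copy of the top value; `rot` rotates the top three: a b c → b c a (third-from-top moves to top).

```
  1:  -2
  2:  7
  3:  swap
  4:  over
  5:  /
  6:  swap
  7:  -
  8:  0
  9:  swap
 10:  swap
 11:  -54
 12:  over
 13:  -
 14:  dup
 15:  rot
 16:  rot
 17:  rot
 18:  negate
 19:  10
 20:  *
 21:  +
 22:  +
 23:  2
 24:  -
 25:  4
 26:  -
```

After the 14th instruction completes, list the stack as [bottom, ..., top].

[-7, 0, -54, -54]

-2   → -2
7    → -2 7
swap → 7 -2
over → 7 -2 7
/    → 7 0
swap → 0 7
-    → -7
0    → -7 0
swap → 0 -7
swap → -7 0
-54  → -7 0 -54
over → -7 0 -54 0
-    → -7 0 -54
dup  → -7 0 -54 -54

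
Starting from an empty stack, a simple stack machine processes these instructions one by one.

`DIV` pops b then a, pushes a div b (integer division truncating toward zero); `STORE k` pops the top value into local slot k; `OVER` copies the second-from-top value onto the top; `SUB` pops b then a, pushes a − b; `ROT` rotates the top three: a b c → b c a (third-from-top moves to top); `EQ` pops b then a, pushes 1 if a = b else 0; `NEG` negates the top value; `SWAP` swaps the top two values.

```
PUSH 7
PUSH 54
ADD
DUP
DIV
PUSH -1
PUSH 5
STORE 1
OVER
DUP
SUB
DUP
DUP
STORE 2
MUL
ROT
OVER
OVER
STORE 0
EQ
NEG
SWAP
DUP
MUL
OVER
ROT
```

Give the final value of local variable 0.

1

PUSH 7  : [7]
PUSH 54 : [7, 54]
ADD     : [61]
DUP     : [61, 61]
DIV     : [1]
PUSH -1 : [1, -1]
PUSH 5  : [1, -1, 5]
STORE 1 : [1, -1]
OVER    : [1, -1, 1]
DUP     : [1, -1, 1, 1]
SUB     : [1, -1, 0]
DUP     : [1, -1, 0, 0]
DUP     : [1, -1, 0, 0, 0]
STORE 2 : [1, -1, 0, 0]
MUL     : [1, -1, 0]
ROT     : [-1, 0, 1]
OVER    : [-1, 0, 1, 0]
OVER    : [-1, 0, 1, 0, 1]
STORE 0 : [-1, 0, 1, 0]
EQ      : [-1, 0, 0]
NEG     : [-1, 0, 0]
SWAP    : [-1, 0, 0]
DUP     : [-1, 0, 0, 0]
MUL     : [-1, 0, 0]
OVER    : [-1, 0, 0, 0]
ROT     : [-1, 0, 0, 0]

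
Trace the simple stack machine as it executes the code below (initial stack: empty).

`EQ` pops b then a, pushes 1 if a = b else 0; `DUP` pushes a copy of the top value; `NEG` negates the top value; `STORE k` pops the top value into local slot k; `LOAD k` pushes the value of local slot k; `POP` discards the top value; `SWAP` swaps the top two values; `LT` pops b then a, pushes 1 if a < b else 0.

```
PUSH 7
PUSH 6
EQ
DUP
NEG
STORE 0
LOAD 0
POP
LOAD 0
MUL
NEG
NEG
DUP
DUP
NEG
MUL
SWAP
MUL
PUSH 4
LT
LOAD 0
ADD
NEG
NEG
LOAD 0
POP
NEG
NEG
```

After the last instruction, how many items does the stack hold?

1

PUSH 7  : [7]
PUSH 6  : [7, 6]
EQ      : [0]
DUP     : [0, 0]
NEG     : [0, 0]
STORE 0 : [0]
LOAD 0  : [0, 0]
POP     : [0]
LOAD 0  : [0, 0]
MUL     : [0]
NEG     : [0]
NEG     : [0]
DUP     : [0, 0]
DUP     : [0, 0, 0]
NEG     : [0, 0, 0]
MUL     : [0, 0]
SWAP    : [0, 0]
MUL     : [0]
PUSH 4  : [0, 4]
LT      : [1]
LOAD 0  : [1, 0]
ADD     : [1]
NEG     : [-1]
NEG     : [1]
LOAD 0  : [1, 0]
POP     : [1]
NEG     : [-1]
NEG     : [1]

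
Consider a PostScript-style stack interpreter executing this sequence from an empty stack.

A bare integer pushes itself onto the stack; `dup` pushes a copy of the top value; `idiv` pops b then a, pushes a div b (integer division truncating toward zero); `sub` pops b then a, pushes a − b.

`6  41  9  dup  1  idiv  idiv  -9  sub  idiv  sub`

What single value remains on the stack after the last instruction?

2

6    -> 6
41   -> 6 41
9    -> 6 41 9
dup  -> 6 41 9 9
1    -> 6 41 9 9 1
idiv -> 6 41 9 9
idiv -> 6 41 1
-9   -> 6 41 1 -9
sub  -> 6 41 10
idiv -> 6 4
sub  -> 2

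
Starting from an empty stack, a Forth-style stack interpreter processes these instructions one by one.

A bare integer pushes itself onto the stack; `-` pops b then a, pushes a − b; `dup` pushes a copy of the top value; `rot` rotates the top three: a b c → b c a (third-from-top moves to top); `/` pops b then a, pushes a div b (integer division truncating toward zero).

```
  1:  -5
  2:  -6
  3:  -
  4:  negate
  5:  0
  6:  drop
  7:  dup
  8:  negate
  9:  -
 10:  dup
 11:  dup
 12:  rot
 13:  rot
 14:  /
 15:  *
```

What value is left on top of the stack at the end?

-2

-5     -> [-5]
-6     -> [-5, -6]
-      -> [1]
negate -> [-1]
0      -> [-1, 0]
drop   -> [-1]
dup    -> [-1, -1]
negate -> [-1, 1]
-      -> [-2]
dup    -> [-2, -2]
dup    -> [-2, -2, -2]
rot    -> [-2, -2, -2]
rot    -> [-2, -2, -2]
/      -> [-2, 1]
*      -> [-2]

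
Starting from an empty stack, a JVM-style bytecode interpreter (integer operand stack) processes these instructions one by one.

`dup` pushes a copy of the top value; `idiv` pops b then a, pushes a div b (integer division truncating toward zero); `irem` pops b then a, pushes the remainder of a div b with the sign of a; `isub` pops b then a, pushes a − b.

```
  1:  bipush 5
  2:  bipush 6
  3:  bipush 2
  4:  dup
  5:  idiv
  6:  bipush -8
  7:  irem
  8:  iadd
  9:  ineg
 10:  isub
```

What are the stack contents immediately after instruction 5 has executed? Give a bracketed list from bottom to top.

bipush 5 → [5]
bipush 6 → [5, 6]
bipush 2 → [5, 6, 2]
dup      → [5, 6, 2, 2]
idiv     → [5, 6, 1]

[5, 6, 1]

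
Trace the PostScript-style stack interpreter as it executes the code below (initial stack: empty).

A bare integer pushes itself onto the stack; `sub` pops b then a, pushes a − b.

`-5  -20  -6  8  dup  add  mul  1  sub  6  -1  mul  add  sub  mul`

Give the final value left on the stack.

-415

-5  : [-5]
-20 : [-5, -20]
-6  : [-5, -20, -6]
8   : [-5, -20, -6, 8]
dup : [-5, -20, -6, 8, 8]
add : [-5, -20, -6, 16]
mul : [-5, -20, -96]
1   : [-5, -20, -96, 1]
sub : [-5, -20, -97]
6   : [-5, -20, -97, 6]
-1  : [-5, -20, -97, 6, -1]
mul : [-5, -20, -97, -6]
add : [-5, -20, -103]
sub : [-5, 83]
mul : [-415]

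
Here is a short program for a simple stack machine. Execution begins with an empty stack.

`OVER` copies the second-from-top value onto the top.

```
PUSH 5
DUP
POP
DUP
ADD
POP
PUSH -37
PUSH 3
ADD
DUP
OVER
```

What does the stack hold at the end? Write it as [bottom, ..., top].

PUSH 5    5
DUP       5 5
POP       5
DUP       5 5
ADD       10
POP       (empty)
PUSH -37  -37
PUSH 3    -37 3
ADD       -34
DUP       -34 -34
OVER      -34 -34 -34

[-34, -34, -34]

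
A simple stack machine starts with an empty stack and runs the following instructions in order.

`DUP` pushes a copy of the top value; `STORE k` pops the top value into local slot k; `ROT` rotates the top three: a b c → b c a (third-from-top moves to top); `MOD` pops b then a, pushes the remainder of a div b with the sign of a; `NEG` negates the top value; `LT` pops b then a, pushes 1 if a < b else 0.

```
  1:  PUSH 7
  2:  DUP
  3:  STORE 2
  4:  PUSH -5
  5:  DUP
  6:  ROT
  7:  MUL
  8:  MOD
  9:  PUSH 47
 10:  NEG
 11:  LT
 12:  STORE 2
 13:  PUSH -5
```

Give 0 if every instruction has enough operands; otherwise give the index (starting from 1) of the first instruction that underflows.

PUSH 7  → 7
DUP     → 7 7
STORE 2 → 7
PUSH -5 → 7 -5
DUP     → 7 -5 -5
ROT     → -5 -5 7
MUL     → -5 -35
MOD     → -5
PUSH 47 → -5 47
NEG     → -5 -47
LT      → 0
STORE 2 → (empty)
PUSH -5 → -5

0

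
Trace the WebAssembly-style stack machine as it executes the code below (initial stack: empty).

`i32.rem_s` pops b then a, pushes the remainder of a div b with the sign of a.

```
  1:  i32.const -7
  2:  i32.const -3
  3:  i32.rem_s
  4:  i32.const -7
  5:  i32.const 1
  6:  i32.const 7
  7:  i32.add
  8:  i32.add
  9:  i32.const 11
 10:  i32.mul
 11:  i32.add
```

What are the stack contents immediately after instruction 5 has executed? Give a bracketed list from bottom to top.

[-1, -7, 1]

i32.const -7  [-7]
i32.const -3  [-7, -3]
i32.rem_s     [-1]
i32.const -7  [-1, -7]
i32.const 1   [-1, -7, 1]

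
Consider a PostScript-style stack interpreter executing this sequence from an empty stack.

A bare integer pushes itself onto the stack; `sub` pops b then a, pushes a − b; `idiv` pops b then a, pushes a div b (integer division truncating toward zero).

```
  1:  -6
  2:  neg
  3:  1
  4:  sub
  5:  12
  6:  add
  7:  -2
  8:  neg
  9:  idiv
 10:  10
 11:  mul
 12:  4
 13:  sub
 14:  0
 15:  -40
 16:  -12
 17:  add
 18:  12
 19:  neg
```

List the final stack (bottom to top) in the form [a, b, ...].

-6   : [-6]
neg  : [6]
1    : [6, 1]
sub  : [5]
12   : [5, 12]
add  : [17]
-2   : [17, -2]
neg  : [17, 2]
idiv : [8]
10   : [8, 10]
mul  : [80]
4    : [80, 4]
sub  : [76]
0    : [76, 0]
-40  : [76, 0, -40]
-12  : [76, 0, -40, -12]
add  : [76, 0, -52]
12   : [76, 0, -52, 12]
neg  : [76, 0, -52, -12]

[76, 0, -52, -12]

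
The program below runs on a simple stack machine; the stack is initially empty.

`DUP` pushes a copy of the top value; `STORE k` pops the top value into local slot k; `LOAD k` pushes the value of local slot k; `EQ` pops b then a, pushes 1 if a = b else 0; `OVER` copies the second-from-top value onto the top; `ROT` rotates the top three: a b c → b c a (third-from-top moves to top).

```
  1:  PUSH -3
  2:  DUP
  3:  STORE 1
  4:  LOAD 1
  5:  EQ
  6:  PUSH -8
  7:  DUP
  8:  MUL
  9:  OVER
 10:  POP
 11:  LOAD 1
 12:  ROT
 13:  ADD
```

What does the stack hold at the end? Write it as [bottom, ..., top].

PUSH -3 -> [-3]
DUP     -> [-3, -3]
STORE 1 -> [-3]
LOAD 1  -> [-3, -3]
EQ      -> [1]
PUSH -8 -> [1, -8]
DUP     -> [1, -8, -8]
MUL     -> [1, 64]
OVER    -> [1, 64, 1]
POP     -> [1, 64]
LOAD 1  -> [1, 64, -3]
ROT     -> [64, -3, 1]
ADD     -> [64, -2]

[64, -2]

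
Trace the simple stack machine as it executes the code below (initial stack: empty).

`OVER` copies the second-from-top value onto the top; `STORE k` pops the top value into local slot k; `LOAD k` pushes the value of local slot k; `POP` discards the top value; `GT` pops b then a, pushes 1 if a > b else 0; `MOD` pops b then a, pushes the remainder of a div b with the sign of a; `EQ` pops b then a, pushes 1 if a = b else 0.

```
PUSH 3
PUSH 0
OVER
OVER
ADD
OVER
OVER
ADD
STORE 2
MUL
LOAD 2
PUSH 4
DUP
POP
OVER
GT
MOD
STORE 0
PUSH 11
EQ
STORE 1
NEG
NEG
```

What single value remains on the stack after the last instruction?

PUSH 3  : 3
PUSH 0  : 3 0
OVER    : 3 0 3
OVER    : 3 0 3 0
ADD     : 3 0 3
OVER    : 3 0 3 0
OVER    : 3 0 3 0 3
ADD     : 3 0 3 3
STORE 2 : 3 0 3
MUL     : 3 0
LOAD 2  : 3 0 3
PUSH 4  : 3 0 3 4
DUP     : 3 0 3 4 4
POP     : 3 0 3 4
OVER    : 3 0 3 4 3
GT      : 3 0 3 1
MOD     : 3 0 0
STORE 0 : 3 0
PUSH 11 : 3 0 11
EQ      : 3 0
STORE 1 : 3
NEG     : -3
NEG     : 3

3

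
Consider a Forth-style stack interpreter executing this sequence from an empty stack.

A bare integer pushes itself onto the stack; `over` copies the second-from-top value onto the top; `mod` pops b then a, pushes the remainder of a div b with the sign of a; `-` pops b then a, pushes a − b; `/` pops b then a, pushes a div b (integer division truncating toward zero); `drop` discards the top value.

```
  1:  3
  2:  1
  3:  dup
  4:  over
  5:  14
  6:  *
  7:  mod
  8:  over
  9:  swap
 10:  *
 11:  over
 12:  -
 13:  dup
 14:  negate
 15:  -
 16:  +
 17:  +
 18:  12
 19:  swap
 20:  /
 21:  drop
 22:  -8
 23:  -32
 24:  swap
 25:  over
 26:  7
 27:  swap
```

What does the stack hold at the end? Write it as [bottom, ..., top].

3      → [3]
1      → [3, 1]
dup    → [3, 1, 1]
over   → [3, 1, 1, 1]
14     → [3, 1, 1, 1, 14]
*      → [3, 1, 1, 14]
mod    → [3, 1, 1]
over   → [3, 1, 1, 1]
swap   → [3, 1, 1, 1]
*      → [3, 1, 1]
over   → [3, 1, 1, 1]
-      → [3, 1, 0]
dup    → [3, 1, 0, 0]
negate → [3, 1, 0, 0]
-      → [3, 1, 0]
+      → [3, 1]
+      → [4]
12     → [4, 12]
swap   → [12, 4]
/      → [3]
drop   → []
-8     → [-8]
-32    → [-8, -32]
swap   → [-32, -8]
over   → [-32, -8, -32]
7      → [-32, -8, -32, 7]
swap   → [-32, -8, 7, -32]

[-32, -8, 7, -32]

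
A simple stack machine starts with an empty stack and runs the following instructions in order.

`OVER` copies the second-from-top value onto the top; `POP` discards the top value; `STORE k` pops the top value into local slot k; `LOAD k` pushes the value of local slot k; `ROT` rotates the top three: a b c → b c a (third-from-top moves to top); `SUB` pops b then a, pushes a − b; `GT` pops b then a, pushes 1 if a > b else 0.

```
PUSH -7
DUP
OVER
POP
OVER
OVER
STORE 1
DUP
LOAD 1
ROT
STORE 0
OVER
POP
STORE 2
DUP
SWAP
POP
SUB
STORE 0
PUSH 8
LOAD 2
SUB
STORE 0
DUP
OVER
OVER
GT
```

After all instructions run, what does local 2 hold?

PUSH -7 → [-7]
DUP     → [-7, -7]
OVER    → [-7, -7, -7]
POP     → [-7, -7]
OVER    → [-7, -7, -7]
OVER    → [-7, -7, -7, -7]
STORE 1 → [-7, -7, -7]
DUP     → [-7, -7, -7, -7]
LOAD 1  → [-7, -7, -7, -7, -7]
ROT     → [-7, -7, -7, -7, -7]
STORE 0 → [-7, -7, -7, -7]
OVER    → [-7, -7, -7, -7, -7]
POP     → [-7, -7, -7, -7]
STORE 2 → [-7, -7, -7]
DUP     → [-7, -7, -7, -7]
SWAP    → [-7, -7, -7, -7]
POP     → [-7, -7, -7]
SUB     → [-7, 0]
STORE 0 → [-7]
PUSH 8  → [-7, 8]
LOAD 2  → [-7, 8, -7]
SUB     → [-7, 15]
STORE 0 → [-7]
DUP     → [-7, -7]
OVER    → [-7, -7, -7]
OVER    → [-7, -7, -7, -7]
GT      → [-7, -7, 0]

-7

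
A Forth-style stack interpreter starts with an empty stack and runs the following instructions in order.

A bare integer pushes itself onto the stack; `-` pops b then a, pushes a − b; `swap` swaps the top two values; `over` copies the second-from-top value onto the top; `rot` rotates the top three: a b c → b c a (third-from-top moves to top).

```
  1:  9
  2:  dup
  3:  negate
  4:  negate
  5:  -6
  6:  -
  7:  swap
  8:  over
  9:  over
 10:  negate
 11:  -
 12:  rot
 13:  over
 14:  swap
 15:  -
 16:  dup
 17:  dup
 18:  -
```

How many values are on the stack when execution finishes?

9      : 9
dup    : 9 9
negate : 9 -9
negate : 9 9
-6     : 9 9 -6
-      : 9 15
swap   : 15 9
over   : 15 9 15
over   : 15 9 15 9
negate : 15 9 15 -9
-      : 15 9 24
rot    : 9 24 15
over   : 9 24 15 24
swap   : 9 24 24 15
-      : 9 24 9
dup    : 9 24 9 9
dup    : 9 24 9 9 9
-      : 9 24 9 0

4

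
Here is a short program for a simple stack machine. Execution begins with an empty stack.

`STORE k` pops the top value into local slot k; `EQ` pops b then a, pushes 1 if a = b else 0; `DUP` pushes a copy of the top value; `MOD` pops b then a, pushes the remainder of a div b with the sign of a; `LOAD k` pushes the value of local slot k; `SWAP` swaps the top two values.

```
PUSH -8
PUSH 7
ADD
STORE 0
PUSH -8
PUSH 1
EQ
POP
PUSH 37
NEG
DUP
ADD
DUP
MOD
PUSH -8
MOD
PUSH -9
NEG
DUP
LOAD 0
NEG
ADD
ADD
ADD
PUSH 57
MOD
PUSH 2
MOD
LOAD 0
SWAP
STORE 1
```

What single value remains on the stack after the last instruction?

-1

PUSH -8 → -8
PUSH 7  → -8 7
ADD     → -1
STORE 0 → (empty)
PUSH -8 → -8
PUSH 1  → -8 1
EQ      → 0
POP     → (empty)
PUSH 37 → 37
NEG     → -37
DUP     → -37 -37
ADD     → -74
DUP     → -74 -74
MOD     → 0
PUSH -8 → 0 -8
MOD     → 0
PUSH -9 → 0 -9
NEG     → 0 9
DUP     → 0 9 9
LOAD 0  → 0 9 9 -1
NEG     → 0 9 9 1
ADD     → 0 9 10
ADD     → 0 19
ADD     → 19
PUSH 57 → 19 57
MOD     → 19
PUSH 2  → 19 2
MOD     → 1
LOAD 0  → 1 -1
SWAP    → -1 1
STORE 1 → -1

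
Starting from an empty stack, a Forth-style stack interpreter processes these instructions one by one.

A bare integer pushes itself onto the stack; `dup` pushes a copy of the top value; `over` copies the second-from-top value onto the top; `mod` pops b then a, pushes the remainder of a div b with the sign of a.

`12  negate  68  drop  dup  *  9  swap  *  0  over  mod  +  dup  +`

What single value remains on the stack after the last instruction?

12     : [12]
negate : [-12]
68     : [-12, 68]
drop   : [-12]
dup    : [-12, -12]
*      : [144]
9      : [144, 9]
swap   : [9, 144]
*      : [1296]
0      : [1296, 0]
over   : [1296, 0, 1296]
mod    : [1296, 0]
+      : [1296]
dup    : [1296, 1296]
+      : [2592]

2592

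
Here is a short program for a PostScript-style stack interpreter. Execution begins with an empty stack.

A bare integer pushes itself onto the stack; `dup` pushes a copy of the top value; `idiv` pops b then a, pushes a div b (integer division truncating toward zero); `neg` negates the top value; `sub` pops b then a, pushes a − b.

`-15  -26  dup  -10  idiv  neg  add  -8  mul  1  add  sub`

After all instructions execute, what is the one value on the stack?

-240

-15  : [-15]
-26  : [-15, -26]
dup  : [-15, -26, -26]
-10  : [-15, -26, -26, -10]
idiv : [-15, -26, 2]
neg  : [-15, -26, -2]
add  : [-15, -28]
-8   : [-15, -28, -8]
mul  : [-15, 224]
1    : [-15, 224, 1]
add  : [-15, 225]
sub  : [-240]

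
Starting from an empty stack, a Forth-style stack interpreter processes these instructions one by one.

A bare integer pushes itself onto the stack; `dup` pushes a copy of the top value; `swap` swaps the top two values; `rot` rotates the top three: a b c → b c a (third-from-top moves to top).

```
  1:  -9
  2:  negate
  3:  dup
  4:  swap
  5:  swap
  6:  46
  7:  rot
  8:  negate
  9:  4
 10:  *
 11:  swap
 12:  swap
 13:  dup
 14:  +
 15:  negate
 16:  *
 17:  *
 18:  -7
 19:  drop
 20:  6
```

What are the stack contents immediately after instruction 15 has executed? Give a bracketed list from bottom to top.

-9      [-9]
negate  [9]
dup     [9, 9]
swap    [9, 9]
swap    [9, 9]
46      [9, 9, 46]
rot     [9, 46, 9]
negate  [9, 46, -9]
4       [9, 46, -9, 4]
*       [9, 46, -36]
swap    [9, -36, 46]
swap    [9, 46, -36]
dup     [9, 46, -36, -36]
+       [9, 46, -72]
negate  [9, 46, 72]

[9, 46, 72]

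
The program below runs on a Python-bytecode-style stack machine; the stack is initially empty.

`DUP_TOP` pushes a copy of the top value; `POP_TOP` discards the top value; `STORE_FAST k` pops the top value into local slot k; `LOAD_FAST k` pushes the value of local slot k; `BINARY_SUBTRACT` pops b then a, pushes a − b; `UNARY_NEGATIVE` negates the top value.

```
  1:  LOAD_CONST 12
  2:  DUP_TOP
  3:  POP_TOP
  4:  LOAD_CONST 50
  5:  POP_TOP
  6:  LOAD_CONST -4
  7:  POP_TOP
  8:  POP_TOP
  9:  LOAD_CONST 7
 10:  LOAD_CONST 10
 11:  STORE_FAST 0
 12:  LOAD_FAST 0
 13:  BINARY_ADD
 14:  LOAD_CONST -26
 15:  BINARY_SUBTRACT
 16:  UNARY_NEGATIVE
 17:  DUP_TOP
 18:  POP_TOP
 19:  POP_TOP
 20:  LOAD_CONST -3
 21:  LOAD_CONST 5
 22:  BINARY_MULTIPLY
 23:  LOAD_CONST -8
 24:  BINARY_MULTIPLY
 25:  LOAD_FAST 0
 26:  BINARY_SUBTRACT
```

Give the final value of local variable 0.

10

LOAD_CONST 12    [12]
DUP_TOP          [12, 12]
POP_TOP          [12]
LOAD_CONST 50    [12, 50]
POP_TOP          [12]
LOAD_CONST -4    [12, -4]
POP_TOP          [12]
POP_TOP          []
LOAD_CONST 7     [7]
LOAD_CONST 10    [7, 10]
STORE_FAST 0     [7]
LOAD_FAST 0      [7, 10]
BINARY_ADD       [17]
LOAD_CONST -26   [17, -26]
BINARY_SUBTRACT  [43]
UNARY_NEGATIVE   [-43]
DUP_TOP          [-43, -43]
POP_TOP          [-43]
POP_TOP          []
LOAD_CONST -3    [-3]
LOAD_CONST 5     [-3, 5]
BINARY_MULTIPLY  [-15]
LOAD_CONST -8    [-15, -8]
BINARY_MULTIPLY  [120]
LOAD_FAST 0      [120, 10]
BINARY_SUBTRACT  [110]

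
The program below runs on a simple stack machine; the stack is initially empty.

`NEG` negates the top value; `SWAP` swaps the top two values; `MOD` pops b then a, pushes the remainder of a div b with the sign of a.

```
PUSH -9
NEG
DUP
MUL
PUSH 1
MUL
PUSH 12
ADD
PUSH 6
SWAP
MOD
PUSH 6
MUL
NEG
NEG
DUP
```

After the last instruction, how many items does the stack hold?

PUSH -9 : -9
NEG     : 9
DUP     : 9 9
MUL     : 81
PUSH 1  : 81 1
MUL     : 81
PUSH 12 : 81 12
ADD     : 93
PUSH 6  : 93 6
SWAP    : 6 93
MOD     : 6
PUSH 6  : 6 6
MUL     : 36
NEG     : -36
NEG     : 36
DUP     : 36 36

2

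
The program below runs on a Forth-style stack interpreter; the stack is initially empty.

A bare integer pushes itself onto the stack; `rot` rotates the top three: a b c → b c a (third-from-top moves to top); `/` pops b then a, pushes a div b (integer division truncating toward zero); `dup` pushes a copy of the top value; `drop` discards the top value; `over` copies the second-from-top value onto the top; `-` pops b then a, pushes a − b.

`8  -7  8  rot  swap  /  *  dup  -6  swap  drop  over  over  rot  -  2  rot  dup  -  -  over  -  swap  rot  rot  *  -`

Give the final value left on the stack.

8    -> [8]
-7   -> [8, -7]
8    -> [8, -7, 8]
rot  -> [-7, 8, 8]
swap -> [-7, 8, 8]
/    -> [-7, 1]
*    -> [-7]
dup  -> [-7, -7]
-6   -> [-7, -7, -6]
swap -> [-7, -6, -7]
drop -> [-7, -6]
over -> [-7, -6, -7]
over -> [-7, -6, -7, -6]
rot  -> [-7, -7, -6, -6]
-    -> [-7, -7, 0]
2    -> [-7, -7, 0, 2]
rot  -> [-7, 0, 2, -7]
dup  -> [-7, 0, 2, -7, -7]
-    -> [-7, 0, 2, 0]
-    -> [-7, 0, 2]
over -> [-7, 0, 2, 0]
-    -> [-7, 0, 2]
swap -> [-7, 2, 0]
rot  -> [2, 0, -7]
rot  -> [0, -7, 2]
*    -> [0, -14]
-    -> [14]

14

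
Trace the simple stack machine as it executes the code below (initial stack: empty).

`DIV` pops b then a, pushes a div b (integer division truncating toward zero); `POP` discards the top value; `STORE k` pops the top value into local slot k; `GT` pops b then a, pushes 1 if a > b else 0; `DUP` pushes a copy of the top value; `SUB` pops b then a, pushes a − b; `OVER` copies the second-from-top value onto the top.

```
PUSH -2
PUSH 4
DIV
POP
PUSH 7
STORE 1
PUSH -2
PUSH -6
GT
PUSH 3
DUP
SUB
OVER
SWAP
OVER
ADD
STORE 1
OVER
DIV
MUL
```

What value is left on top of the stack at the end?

PUSH -2 → -2
PUSH 4  → -2 4
DIV     → 0
POP     → (empty)
PUSH 7  → 7
STORE 1 → (empty)
PUSH -2 → -2
PUSH -6 → -2 -6
GT      → 1
PUSH 3  → 1 3
DUP     → 1 3 3
SUB     → 1 0
OVER    → 1 0 1
SWAP    → 1 1 0
OVER    → 1 1 0 1
ADD     → 1 1 1
STORE 1 → 1 1
OVER    → 1 1 1
DIV     → 1 1
MUL     → 1

1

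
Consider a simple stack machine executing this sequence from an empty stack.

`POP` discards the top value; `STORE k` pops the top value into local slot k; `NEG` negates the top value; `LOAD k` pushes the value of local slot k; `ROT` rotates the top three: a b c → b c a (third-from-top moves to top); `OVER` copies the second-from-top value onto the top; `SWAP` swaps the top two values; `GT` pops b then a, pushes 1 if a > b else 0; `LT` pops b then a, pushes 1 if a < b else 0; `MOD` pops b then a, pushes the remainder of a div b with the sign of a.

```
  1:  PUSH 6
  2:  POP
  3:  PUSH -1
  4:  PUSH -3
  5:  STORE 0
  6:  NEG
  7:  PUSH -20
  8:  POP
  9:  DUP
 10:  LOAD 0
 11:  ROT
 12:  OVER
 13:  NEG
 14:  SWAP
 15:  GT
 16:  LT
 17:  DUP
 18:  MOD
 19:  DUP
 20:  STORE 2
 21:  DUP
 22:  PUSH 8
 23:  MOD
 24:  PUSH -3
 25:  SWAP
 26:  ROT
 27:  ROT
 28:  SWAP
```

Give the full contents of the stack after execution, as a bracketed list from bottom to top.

[1, 0, -3, 0]

PUSH 6    [6]
POP       []
PUSH -1   [-1]
PUSH -3   [-1, -3]
STORE 0   [-1]
NEG       [1]
PUSH -20  [1, -20]
POP       [1]
DUP       [1, 1]
LOAD 0    [1, 1, -3]
ROT       [1, -3, 1]
OVER      [1, -3, 1, -3]
NEG       [1, -3, 1, 3]
SWAP      [1, -3, 3, 1]
GT        [1, -3, 1]
LT        [1, 1]
DUP       [1, 1, 1]
MOD       [1, 0]
DUP       [1, 0, 0]
STORE 2   [1, 0]
DUP       [1, 0, 0]
PUSH 8    [1, 0, 0, 8]
MOD       [1, 0, 0]
PUSH -3   [1, 0, 0, -3]
SWAP      [1, 0, -3, 0]
ROT       [1, -3, 0, 0]
ROT       [1, 0, 0, -3]
SWAP      [1, 0, -3, 0]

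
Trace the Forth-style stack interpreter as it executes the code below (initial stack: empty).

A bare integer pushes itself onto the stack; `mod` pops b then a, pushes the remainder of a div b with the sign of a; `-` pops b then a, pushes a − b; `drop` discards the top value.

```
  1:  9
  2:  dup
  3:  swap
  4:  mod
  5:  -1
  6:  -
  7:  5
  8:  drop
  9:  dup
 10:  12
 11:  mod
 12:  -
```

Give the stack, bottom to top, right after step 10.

[1, 1, 12]

9     9
dup   9 9
swap  9 9
mod   0
-1    0 -1
-     1
5     1 5
drop  1
dup   1 1
12    1 1 12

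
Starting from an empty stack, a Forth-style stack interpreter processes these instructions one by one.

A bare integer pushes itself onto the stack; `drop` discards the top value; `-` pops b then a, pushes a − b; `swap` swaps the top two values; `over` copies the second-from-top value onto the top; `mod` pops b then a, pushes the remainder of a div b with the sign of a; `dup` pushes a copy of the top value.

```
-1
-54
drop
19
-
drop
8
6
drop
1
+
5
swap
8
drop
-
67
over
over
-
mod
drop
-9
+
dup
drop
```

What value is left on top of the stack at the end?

-13

-1   : -1
-54  : -1 -54
drop : -1
19   : -1 19
-    : -20
drop : (empty)
8    : 8
6    : 8 6
drop : 8
1    : 8 1
+    : 9
5    : 9 5
swap : 5 9
8    : 5 9 8
drop : 5 9
-    : -4
67   : -4 67
over : -4 67 -4
over : -4 67 -4 67
-    : -4 67 -71
mod  : -4 67
drop : -4
-9   : -4 -9
+    : -13
dup  : -13 -13
drop : -13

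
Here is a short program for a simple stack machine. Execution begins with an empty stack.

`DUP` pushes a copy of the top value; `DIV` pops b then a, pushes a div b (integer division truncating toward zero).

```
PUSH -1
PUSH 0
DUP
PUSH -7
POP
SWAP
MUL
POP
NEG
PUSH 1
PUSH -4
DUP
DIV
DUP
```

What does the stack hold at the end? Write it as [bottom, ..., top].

[1, 1, 1, 1]

PUSH -1 -> -1
PUSH 0  -> -1 0
DUP     -> -1 0 0
PUSH -7 -> -1 0 0 -7
POP     -> -1 0 0
SWAP    -> -1 0 0
MUL     -> -1 0
POP     -> -1
NEG     -> 1
PUSH 1  -> 1 1
PUSH -4 -> 1 1 -4
DUP     -> 1 1 -4 -4
DIV     -> 1 1 1
DUP     -> 1 1 1 1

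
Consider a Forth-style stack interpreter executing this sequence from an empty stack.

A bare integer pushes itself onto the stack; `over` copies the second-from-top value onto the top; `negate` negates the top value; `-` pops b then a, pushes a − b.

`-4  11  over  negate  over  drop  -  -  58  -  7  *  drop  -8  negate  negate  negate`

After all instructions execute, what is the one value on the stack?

8

-4     → [-4]
11     → [-4, 11]
over   → [-4, 11, -4]
negate → [-4, 11, 4]
over   → [-4, 11, 4, 11]
drop   → [-4, 11, 4]
-      → [-4, 7]
-      → [-11]
58     → [-11, 58]
-      → [-69]
7      → [-69, 7]
*      → [-483]
drop   → []
-8     → [-8]
negate → [8]
negate → [-8]
negate → [8]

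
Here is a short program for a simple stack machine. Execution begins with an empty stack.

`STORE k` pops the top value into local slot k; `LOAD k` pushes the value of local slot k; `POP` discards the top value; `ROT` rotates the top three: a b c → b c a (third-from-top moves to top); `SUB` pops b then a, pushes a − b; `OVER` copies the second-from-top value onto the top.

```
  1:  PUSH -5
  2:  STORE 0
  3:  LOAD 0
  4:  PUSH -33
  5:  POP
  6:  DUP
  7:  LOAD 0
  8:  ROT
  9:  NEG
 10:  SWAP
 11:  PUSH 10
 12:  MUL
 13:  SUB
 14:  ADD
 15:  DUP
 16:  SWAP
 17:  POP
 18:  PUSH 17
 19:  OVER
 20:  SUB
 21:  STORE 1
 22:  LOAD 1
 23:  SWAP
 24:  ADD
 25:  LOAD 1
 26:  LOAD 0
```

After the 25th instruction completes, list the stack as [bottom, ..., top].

PUSH -5  : -5
STORE 0  : (empty)
LOAD 0   : -5
PUSH -33 : -5 -33
POP      : -5
DUP      : -5 -5
LOAD 0   : -5 -5 -5
ROT      : -5 -5 -5
NEG      : -5 -5 5
SWAP     : -5 5 -5
PUSH 10  : -5 5 -5 10
MUL      : -5 5 -50
SUB      : -5 55
ADD      : 50
DUP      : 50 50
SWAP     : 50 50
POP      : 50
PUSH 17  : 50 17
OVER     : 50 17 50
SUB      : 50 -33
STORE 1  : 50
LOAD 1   : 50 -33
SWAP     : -33 50
ADD      : 17
LOAD 1   : 17 -33

[17, -33]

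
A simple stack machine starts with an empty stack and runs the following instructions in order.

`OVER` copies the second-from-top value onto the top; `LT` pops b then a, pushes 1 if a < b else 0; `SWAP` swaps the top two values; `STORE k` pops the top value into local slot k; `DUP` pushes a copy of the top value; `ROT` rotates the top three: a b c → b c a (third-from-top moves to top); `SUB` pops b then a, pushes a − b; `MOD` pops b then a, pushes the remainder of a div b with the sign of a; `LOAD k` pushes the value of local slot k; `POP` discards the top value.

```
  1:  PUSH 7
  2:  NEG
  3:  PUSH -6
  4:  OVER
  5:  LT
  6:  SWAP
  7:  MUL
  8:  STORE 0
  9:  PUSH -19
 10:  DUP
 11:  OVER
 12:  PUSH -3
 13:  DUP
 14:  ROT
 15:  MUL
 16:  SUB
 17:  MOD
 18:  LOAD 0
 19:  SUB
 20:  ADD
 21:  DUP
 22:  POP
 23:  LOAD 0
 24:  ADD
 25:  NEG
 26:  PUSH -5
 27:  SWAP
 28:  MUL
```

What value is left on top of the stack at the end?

-190

PUSH 7    7
NEG       -7
PUSH -6   -7 -6
OVER      -7 -6 -7
LT        -7 0
SWAP      0 -7
MUL       0
STORE 0   (empty)
PUSH -19  -19
DUP       -19 -19
OVER      -19 -19 -19
PUSH -3   -19 -19 -19 -3
DUP       -19 -19 -19 -3 -3
ROT       -19 -19 -3 -3 -19
MUL       -19 -19 -3 57
SUB       -19 -19 -60
MOD       -19 -19
LOAD 0    -19 -19 0
SUB       -19 -19
ADD       -38
DUP       -38 -38
POP       -38
LOAD 0    -38 0
ADD       -38
NEG       38
PUSH -5   38 -5
SWAP      -5 38
MUL       -190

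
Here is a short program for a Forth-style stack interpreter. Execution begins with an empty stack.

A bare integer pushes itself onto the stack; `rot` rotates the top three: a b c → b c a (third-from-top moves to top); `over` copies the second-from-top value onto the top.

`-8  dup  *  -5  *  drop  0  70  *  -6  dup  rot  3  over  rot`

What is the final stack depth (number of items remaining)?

5

-8   : [-8]
dup  : [-8, -8]
*    : [64]
-5   : [64, -5]
*    : [-320]
drop : []
0    : [0]
70   : [0, 70]
*    : [0]
-6   : [0, -6]
dup  : [0, -6, -6]
rot  : [-6, -6, 0]
3    : [-6, -6, 0, 3]
over : [-6, -6, 0, 3, 0]
rot  : [-6, -6, 3, 0, 0]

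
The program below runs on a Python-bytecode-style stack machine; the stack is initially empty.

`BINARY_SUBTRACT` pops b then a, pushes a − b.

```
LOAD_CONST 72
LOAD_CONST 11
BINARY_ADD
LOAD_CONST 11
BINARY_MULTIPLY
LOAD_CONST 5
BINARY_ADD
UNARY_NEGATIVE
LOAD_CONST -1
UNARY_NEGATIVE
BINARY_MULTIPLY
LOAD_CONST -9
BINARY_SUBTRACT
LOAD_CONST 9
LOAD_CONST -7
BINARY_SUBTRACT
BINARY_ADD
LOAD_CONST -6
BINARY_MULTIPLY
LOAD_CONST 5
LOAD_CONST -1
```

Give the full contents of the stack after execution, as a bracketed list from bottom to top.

LOAD_CONST 72   : 72
LOAD_CONST 11   : 72 11
BINARY_ADD      : 83
LOAD_CONST 11   : 83 11
BINARY_MULTIPLY : 913
LOAD_CONST 5    : 913 5
BINARY_ADD      : 918
UNARY_NEGATIVE  : -918
LOAD_CONST -1   : -918 -1
UNARY_NEGATIVE  : -918 1
BINARY_MULTIPLY : -918
LOAD_CONST -9   : -918 -9
BINARY_SUBTRACT : -909
LOAD_CONST 9    : -909 9
LOAD_CONST -7   : -909 9 -7
BINARY_SUBTRACT : -909 16
BINARY_ADD      : -893
LOAD_CONST -6   : -893 -6
BINARY_MULTIPLY : 5358
LOAD_CONST 5    : 5358 5
LOAD_CONST -1   : 5358 5 -1

[5358, 5, -1]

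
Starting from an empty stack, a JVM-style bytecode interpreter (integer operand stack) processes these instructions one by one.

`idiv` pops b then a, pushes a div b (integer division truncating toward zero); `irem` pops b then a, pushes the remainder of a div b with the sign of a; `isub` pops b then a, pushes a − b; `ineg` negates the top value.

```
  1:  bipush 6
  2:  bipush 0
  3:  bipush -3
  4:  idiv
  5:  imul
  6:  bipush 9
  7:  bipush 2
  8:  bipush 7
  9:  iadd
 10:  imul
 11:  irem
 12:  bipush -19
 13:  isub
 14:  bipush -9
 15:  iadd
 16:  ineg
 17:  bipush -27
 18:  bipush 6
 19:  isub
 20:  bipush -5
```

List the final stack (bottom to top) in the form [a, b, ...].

[-10, -33, -5]

bipush 6   → [6]
bipush 0   → [6, 0]
bipush -3  → [6, 0, -3]
idiv       → [6, 0]
imul       → [0]
bipush 9   → [0, 9]
bipush 2   → [0, 9, 2]
bipush 7   → [0, 9, 2, 7]
iadd       → [0, 9, 9]
imul       → [0, 81]
irem       → [0]
bipush -19 → [0, -19]
isub       → [19]
bipush -9  → [19, -9]
iadd       → [10]
ineg       → [-10]
bipush -27 → [-10, -27]
bipush 6   → [-10, -27, 6]
isub       → [-10, -33]
bipush -5  → [-10, -33, -5]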